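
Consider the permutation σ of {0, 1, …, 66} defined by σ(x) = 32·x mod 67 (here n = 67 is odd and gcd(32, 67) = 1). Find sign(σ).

Start at x=12: 12 → 49 → 27 → 60 → 44 → 1 → 32 → … (one orbit).
Decompose π into cycles: lengths [66, 1] (2 cycles, including the fixed point 0).
n − c = 67 − 2 = 65; sign = (−1)^65 = -1.

-1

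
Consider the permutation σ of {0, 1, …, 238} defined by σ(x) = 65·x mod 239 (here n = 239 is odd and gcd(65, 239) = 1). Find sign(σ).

Trace 225: π^k(225) = [225, 46, 122, 43, 166, 35, 124] for k=0..6.
π_65 has 2 disjoint cycles with lengths [238, 1] on {0,…,238}.
Σ(ℓ_i−1) = 239−2 = 237; sign = (−1)^237 = -1.
Check: (65/239) = -1 by Zolotarev.

-1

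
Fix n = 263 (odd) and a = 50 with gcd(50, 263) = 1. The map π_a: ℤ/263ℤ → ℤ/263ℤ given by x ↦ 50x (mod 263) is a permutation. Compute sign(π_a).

+1

Trace 243: π^k(243) = [243, 52, 233, 78, 218, 117, 64] for k=0..6.
3 cycles of lengths [131, 131, 1].
sign(π) = (−1)^{n − #cycles} = (−1)^{263−3} = (−1)^260 = +1.
Via Zolotarev, sign(π_{50}) = (50|263) = +1.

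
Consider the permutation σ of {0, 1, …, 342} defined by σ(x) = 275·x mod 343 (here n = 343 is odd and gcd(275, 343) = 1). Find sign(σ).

Orbit of 295 under x↦275x: [295, 177, 312, 50, 30, 18, 148]… (length divides ord_343(275)).
Cycle lengths of π_275 on ℤ/343ℤ: [21, 21, 21, 21, 21, 21, 21, 21, 21, 21, 21, 21, 21, 21, 3, 3, 3, 3, 3, 3, 3, 3, 3, 3, 3, 3, 3, 3, 3, 3, 1]; 31 cycles in total.
31 cycles on 343: each ℓ→(−1)^(ℓ−1), product (−1)^312 = +1.
Zolotarev: (275|343) = +1, matching the cycle-count sign.

+1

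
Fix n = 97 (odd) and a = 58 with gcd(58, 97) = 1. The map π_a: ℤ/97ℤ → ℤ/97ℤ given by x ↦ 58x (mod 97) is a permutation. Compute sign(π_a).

-1

Orbit of 70 under x↦58x: [70, 83, 61, 46, 49, 29, 33]… (length divides ord_97(58)).
The orbit structure of x ↦ 58x mod 97: 2 orbits of sizes [96, 1].
sign(π) = (−1)^{n − #cycles} = (−1)^{97−2} = (−1)^95 = -1.
The Jacobi symbol (58|97) = -1 (Zolotarev) agrees.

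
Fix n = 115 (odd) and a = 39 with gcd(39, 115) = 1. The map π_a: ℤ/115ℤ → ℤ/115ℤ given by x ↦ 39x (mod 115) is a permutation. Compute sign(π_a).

+1

Trace 9: π^k(9) = [9, 6, 4, 41, 104, 31, 59] for k=0..6.
Cycle type of π: 22×4 + 11×2 + 2×2 + 1; total 9 cycles.
9 cycles on 115: each ℓ→(−1)^(ℓ−1), product (−1)^106 = +1.
The Jacobi symbol (39|115) = +1 (Zolotarev) agrees.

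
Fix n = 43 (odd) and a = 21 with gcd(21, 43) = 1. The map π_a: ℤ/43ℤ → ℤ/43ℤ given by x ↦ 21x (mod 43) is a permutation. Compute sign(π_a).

+1

Orbit of 41 under x↦21x: [41, 1, 21, 11, 16, 35, 4]… (length divides ord_43(21)).
The orbit structure of x ↦ 21x mod 43: 7 orbits of sizes [7, 7, 7, 7, 7, 7, 1].
sign(π) = (−1)^{n − #cycles} = (−1)^{43−7} = (−1)^36 = +1.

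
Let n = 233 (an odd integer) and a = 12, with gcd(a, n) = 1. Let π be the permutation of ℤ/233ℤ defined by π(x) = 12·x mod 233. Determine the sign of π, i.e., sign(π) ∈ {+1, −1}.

-1

Orbit of 144 under x↦12x: [144, 97, 232, 221, 89, 136, 1]… (length divides ord_233(12)).
Cycle type of π: 8×29 + 1; total 30 cycles.
With 30 cycles on 233 points, sign = (−1)^{233−30} = -1.
Zolotarev: (12|233) = -1, matching the cycle-count sign.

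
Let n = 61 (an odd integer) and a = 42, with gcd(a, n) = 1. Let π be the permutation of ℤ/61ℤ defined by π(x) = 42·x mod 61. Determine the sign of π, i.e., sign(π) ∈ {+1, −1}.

+1

Trace 20: π^k(20) = [20, 47, 22, 9, 12, 16, 1] for k=0..6.
Cycle lengths of π_42 on ℤ/61ℤ: [15, 15, 15, 15, 1]; 5 cycles in total.
61 − 5 = 56 transpositions; sign(π) = (−1)^56 = +1.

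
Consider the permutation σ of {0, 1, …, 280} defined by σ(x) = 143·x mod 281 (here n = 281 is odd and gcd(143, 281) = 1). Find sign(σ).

Trace 49: π^k(49) = [49, 263, 236, 28, 70, 175, 16] for k=0..6.
3 cycles of lengths [140, 140, 1].
n − c = 281 − 3 = 278; sign = (−1)^278 = +1.

+1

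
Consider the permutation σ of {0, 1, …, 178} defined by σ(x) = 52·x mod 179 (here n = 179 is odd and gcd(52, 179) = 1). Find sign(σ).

Start at x=156: 156 → 57 → 100 → 9 → 110 → 171 → 121 → … (one orbit).
3 cycles of lengths [89, 89, 1].
Σ(ℓ_i−1) = 179−3 = 176; sign = (−1)^176 = +1.

+1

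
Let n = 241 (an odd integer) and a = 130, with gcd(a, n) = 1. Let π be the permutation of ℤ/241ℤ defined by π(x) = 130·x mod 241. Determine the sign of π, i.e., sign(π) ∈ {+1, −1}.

Trace 197: π^k(197) = [197, 64, 126, 233, 165, 1, 130] for k=0..6.
Cycle type of π: 16×15 + 1; total 16 cycles.
16 cycles on 241: each ℓ→(−1)^(ℓ−1), product (−1)^225 = -1.

-1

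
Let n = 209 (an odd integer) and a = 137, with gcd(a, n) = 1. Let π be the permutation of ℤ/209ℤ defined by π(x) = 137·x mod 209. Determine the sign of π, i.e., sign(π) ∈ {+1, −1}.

Trace 125: π^k(125) = [125, 196, 100, 115, 80, 92, 64] for k=0..6.
Decompose π into cycles: lengths [45, 45, 45, 45, 9, 9, 5, 5, 1] (9 cycles, including the fixed point 0).
209 − 9 = 200 transpositions; sign(π) = (−1)^200 = +1.

+1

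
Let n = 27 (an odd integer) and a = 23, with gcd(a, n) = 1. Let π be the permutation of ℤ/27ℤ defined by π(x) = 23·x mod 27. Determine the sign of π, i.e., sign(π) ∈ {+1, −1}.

Start at x=23: 23 → 16 → 17 → 13 → 2 → 19 → 5 → … (one orbit).
Cycle lengths of π_23 on ℤ/27ℤ: [18, 6, 2, 1]; 4 cycles in total.
4 cycles on 27: each ℓ→(−1)^(ℓ−1), product (−1)^23 = -1.
(23|27)_J = -1 (Zolotarev's lemma cross-check).

-1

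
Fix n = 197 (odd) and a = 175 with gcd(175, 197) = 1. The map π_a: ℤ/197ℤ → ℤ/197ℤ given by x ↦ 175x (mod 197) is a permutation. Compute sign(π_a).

+1

Start at x=53: 53 → 16 → 42 → 61 → 37 → 171 → 178 → … (one orbit).
5 cycles of lengths [49, 49, 49, 49, 1].
5 cycles on 197: each ℓ→(−1)^(ℓ−1), product (−1)^192 = +1.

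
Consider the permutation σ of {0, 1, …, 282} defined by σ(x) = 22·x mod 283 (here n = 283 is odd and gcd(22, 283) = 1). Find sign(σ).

Orbit of 268 under x↦22x: [268, 236, 98, 175, 171, 83, 128]… (length divides ord_283(22)).
Cycle type of π: 282 + 1; total 2 cycles.
2 cycles on 283: each ℓ→(−1)^(ℓ−1), product (−1)^281 = -1.
The Jacobi symbol (22|283) = -1 (Zolotarev) agrees.

-1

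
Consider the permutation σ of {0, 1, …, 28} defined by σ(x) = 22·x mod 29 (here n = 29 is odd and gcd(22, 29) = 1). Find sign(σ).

Orbit of 25 under x↦22x: [25, 28, 7, 9, 24, 6, 16]… (length divides ord_29(22)).
The orbit structure of x ↦ 22x mod 29: 3 orbits of sizes [14, 14, 1].
Σ(ℓ_i−1) = 29−3 = 26; sign = (−1)^26 = +1.
Zolotarev: (22|29) = +1, matching the cycle-count sign.

+1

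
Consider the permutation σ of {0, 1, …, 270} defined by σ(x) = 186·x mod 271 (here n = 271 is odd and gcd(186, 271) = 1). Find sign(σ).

Start at x=121: 121 → 13 → 250 → 159 → 35 → 6 → 32 → … (one orbit).
Cycle type of π: 270 + 1; total 2 cycles.
271 − 2 = 269 transpositions; sign(π) = (−1)^269 = -1.
Via Zolotarev, sign(π_{186}) = (186|271) = -1.

-1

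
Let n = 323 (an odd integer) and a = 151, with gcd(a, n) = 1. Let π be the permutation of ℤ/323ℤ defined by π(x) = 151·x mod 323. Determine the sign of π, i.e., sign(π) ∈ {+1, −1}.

Orbit of 94 under x↦151x: [94, 305, 189, 115, 246, 1, 151]… (length divides ord_323(151)).
π_151 has 48 disjoint cycles with lengths [8, 8, 8, 8, 8, 8, 8, 8, 8, 8, 8, 8, 8, 8, 8, 8, 8, 8, 8, 8, 8, 8, 8, 8, 8, 8, 8, 8, 8, 8, 8, 8, 8, 8, 8, 8, 8, 8, 2, 2, 2, 2, 2, 2, 2, 2, 2, 1] on {0,…,322}.
48 cycles on 323: each ℓ→(−1)^(ℓ−1), product (−1)^275 = -1.

-1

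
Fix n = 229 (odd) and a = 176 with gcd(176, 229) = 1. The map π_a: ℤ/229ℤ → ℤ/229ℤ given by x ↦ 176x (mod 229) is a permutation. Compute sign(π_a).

Trace 16: π^k(16) = [16, 68, 60, 26, 225, 212, 214] for k=0..6.
Cycle type of π: 38×6 + 1; total 7 cycles.
Σ(ℓ_i−1) = 229−7 = 222; sign = (−1)^222 = +1.

+1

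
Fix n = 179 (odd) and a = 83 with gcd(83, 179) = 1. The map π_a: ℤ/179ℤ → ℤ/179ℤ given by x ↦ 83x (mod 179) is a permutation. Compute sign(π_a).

Start at x=1: 1 → 83 → 87 → 61 → 51 → 116 → 141 → … (one orbit).
Decompose π into cycles: lengths [89, 89, 1] (3 cycles, including the fixed point 0).
3 cycles on 179: each ℓ→(−1)^(ℓ−1), product (−1)^176 = +1.

+1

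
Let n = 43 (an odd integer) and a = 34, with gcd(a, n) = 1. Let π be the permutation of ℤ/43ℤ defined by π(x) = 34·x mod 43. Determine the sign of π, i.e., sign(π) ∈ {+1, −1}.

Start at x=30: 30 → 31 → 22 → 17 → 19 → 1 → 34 → … (one orbit).
π_34 has 2 disjoint cycles with lengths [42, 1] on {0,…,42}.
n − c = 43 − 2 = 41; sign = (−1)^41 = -1.
(34|43)_J = -1 (Zolotarev's lemma cross-check).

-1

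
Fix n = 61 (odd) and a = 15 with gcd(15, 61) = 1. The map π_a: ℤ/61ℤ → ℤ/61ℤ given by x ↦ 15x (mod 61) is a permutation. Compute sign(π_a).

+1

Start at x=25: 25 → 9 → 13 → 12 → 58 → 16 → 57 → … (one orbit).
The orbit structure of x ↦ 15x mod 61: 5 orbits of sizes [15, 15, 15, 15, 1].
5 cycles on 61: each ℓ→(−1)^(ℓ−1), product (−1)^56 = +1.
Via Zolotarev, sign(π_{15}) = (15|61) = +1.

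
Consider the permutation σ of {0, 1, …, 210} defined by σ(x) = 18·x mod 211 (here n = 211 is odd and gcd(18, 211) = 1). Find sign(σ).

Start at x=5: 5 → 90 → 143 → 42 → 123 → 104 → 184 → … (one orbit).
The orbit structure of x ↦ 18x mod 211: 4 orbits of sizes [70, 70, 70, 1].
With 4 cycles on 211 points, sign = (−1)^{211−4} = -1.

-1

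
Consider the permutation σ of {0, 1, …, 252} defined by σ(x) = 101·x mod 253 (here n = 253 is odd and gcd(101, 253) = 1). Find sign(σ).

Trace 116: π^k(116) = [116, 78, 35, 246, 52, 192, 164] for k=0..6.
Cycle lengths of π_101 on ℤ/253ℤ: [110, 110, 11, 11, 10, 1]; 6 cycles in total.
n − c = 253 − 6 = 247; sign = (−1)^247 = -1.

-1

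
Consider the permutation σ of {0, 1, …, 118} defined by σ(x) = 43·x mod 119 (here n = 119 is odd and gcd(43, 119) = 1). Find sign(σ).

+1

Trace 106: π^k(106) = [106, 36, 1, 43, 64, 15, 50] for k=0..6.
Cycle type of π: 8×14 + 1×7; total 21 cycles.
sign(π) = (−1)^{n − #cycles} = (−1)^{119−21} = (−1)^98 = +1.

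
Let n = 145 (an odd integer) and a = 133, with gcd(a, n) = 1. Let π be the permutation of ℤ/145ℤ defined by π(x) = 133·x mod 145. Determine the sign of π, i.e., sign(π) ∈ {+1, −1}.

Trace 133: π^k(133) = [133, 144, 12, 1] for k=0..3.
Cycle lengths of π_133 on ℤ/145ℤ: [4, 4, 4, 4, 4, 4, 4, 4, 4, 4, 4, 4, 4, 4, 4, 4, 4, 4, 4, 4, 4, 4, 4, 4, 4, 4, 4, 4, 4, 4, 4, 4, 4, 4, 4, 4, 1]; 37 cycles in total.
37 cycles on 145: each ℓ→(−1)^(ℓ−1), product (−1)^108 = +1.
Zolotarev: (133|145) = +1, matching the cycle-count sign.

+1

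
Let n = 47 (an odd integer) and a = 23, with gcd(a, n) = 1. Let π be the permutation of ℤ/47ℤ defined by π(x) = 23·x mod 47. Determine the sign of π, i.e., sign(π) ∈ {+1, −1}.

Orbit of 42 under x↦23x: [42, 26, 34, 30, 32, 31, 8]… (length divides ord_47(23)).
Cycle lengths of π_23 on ℤ/47ℤ: [46, 1]; 2 cycles in total.
47 − 2 = 45 transpositions; sign(π) = (−1)^45 = -1.
Via Zolotarev, sign(π_{23}) = (23|47) = -1.

-1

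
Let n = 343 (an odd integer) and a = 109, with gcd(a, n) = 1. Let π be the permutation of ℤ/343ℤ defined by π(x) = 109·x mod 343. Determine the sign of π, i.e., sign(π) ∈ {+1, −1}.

+1

Start at x=93: 93 → 190 → 130 → 107 → 1 → 109 → 219 → … (one orbit).
π_109 has 7 disjoint cycles with lengths [147, 147, 21, 21, 3, 3, 1] on {0,…,342}.
n − c = 343 − 7 = 336; sign = (−1)^336 = +1.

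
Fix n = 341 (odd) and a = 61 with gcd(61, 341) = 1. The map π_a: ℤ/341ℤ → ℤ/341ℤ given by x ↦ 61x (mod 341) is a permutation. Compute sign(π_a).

Trace 123: π^k(123) = [123, 1, 61, 311, 216, 218, 340] for k=0..6.
Cycle lengths of π_61 on ℤ/341ℤ: [10, 10, 10, 10, 10, 10, 10, 10, 10, 10, 10, 10, 10, 10, 10, 10, 10, 10, 10, 10, 10, 10, 10, 10, 10, 10, 10, 10, 10, 10, 10, 2, 2, 2, 2, 2, 2, 2, 2, 2, 2, 2, 2, 2, 2, 2, 1]; 47 cycles in total.
Σ(ℓ_i−1) = 341−47 = 294; sign = (−1)^294 = +1.
Zolotarev: (61|341) = +1, matching the cycle-count sign.

+1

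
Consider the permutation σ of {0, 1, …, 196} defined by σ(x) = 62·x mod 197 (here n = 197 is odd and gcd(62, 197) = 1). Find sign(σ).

+1

Trace 109: π^k(109) = [109, 60, 174, 150, 41, 178, 4] for k=0..6.
3 cycles of lengths [98, 98, 1].
With 3 cycles on 197 points, sign = (−1)^{197−3} = +1.
The Jacobi symbol (62|197) = +1 (Zolotarev) agrees.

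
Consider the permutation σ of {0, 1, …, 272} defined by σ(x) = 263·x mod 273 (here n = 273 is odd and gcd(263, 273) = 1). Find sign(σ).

Trace 100: π^k(100) = [100, 92, 172, 191, 1, 263] for k=0..5.
Decompose π into cycles: lengths [6, 6, 6, 6, 6, 6, 6, 6, 6, 6, 6, 6, 6, 6, 6, 6, 6, 6, 6, 6, 6, 6, 6, 6, 6, 6, 6, 6, 6, 6, 3, 3, 3, 3, 3, 3, 3, 3, 3, 3, 3, 3, 3, 3, 3, 3, 3, 3, 3, 3, 3, 3, 3, 3, 3, 3, 3, 3, 3, 3, 2, 1] (62 cycles, including the fixed point 0).
sign(π) = (−1)^{n − #cycles} = (−1)^{273−62} = (−1)^211 = -1.
Check: (263/273) = -1 by Zolotarev.

-1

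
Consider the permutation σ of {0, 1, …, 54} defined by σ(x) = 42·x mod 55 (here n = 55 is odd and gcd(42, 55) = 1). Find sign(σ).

Start at x=48: 48 → 36 → 27 → 34 → 53 → 26 → 47 → … (one orbit).
6 cycles of lengths [20, 20, 5, 5, 4, 1].
55 − 6 = 49 transpositions; sign(π) = (−1)^49 = -1.
Zolotarev: (42|55) = -1, matching the cycle-count sign.

-1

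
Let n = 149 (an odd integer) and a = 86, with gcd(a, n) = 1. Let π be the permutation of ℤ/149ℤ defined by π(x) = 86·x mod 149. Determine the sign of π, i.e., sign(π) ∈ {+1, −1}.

Trace 80: π^k(80) = [80, 26, 1, 86, 95, 124, 85] for k=0..6.
Cycle type of π: 74×2 + 1; total 3 cycles.
Σ(ℓ_i−1) = 149−3 = 146; sign = (−1)^146 = +1.
(86|149)_J = +1 (Zolotarev's lemma cross-check).

+1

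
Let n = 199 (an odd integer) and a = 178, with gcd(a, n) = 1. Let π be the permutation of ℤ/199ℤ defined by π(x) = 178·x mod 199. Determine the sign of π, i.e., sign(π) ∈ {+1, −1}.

+1

Trace 175: π^k(175) = [175, 106, 162, 180, 1, 178, 43] for k=0..6.
Decompose π into cycles: lengths [9, 9, 9, 9, 9, 9, 9, 9, 9, 9, 9, 9, 9, 9, 9, 9, 9, 9, 9, 9, 9, 9, 1] (23 cycles, including the fixed point 0).
sign(π) = (−1)^{n − #cycles} = (−1)^{199−23} = (−1)^176 = +1.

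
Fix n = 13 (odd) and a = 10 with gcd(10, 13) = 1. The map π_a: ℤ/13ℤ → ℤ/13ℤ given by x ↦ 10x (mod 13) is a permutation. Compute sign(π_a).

+1

Start at x=12: 12 → 3 → 4 → 1 → 10 → 9 → 12 (one orbit).
Cycle lengths of π_10 on ℤ/13ℤ: [6, 6, 1]; 3 cycles in total.
sign(π) = (−1)^{n − #cycles} = (−1)^{13−3} = (−1)^10 = +1.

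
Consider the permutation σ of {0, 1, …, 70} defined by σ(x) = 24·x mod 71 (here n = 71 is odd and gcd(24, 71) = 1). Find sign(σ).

Start at x=36: 36 → 12 → 4 → 25 → 32 → 58 → 43 → … (one orbit).
Decompose π into cycles: lengths [35, 35, 1] (3 cycles, including the fixed point 0).
71 − 3 = 68 transpositions; sign(π) = (−1)^68 = +1.

+1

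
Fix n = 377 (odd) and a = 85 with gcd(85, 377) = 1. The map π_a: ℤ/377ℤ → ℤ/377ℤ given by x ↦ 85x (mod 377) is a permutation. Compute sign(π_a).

Start at x=303: 303 → 119 → 313 → 215 → 179 → 135 → 165 → … (one orbit).
Cycle lengths of π_85 on ℤ/377ℤ: [84, 84, 84, 84, 28, 12, 1]; 7 cycles in total.
377 − 7 = 370 transpositions; sign(π) = (−1)^370 = +1.
The Jacobi symbol (85|377) = +1 (Zolotarev) agrees.

+1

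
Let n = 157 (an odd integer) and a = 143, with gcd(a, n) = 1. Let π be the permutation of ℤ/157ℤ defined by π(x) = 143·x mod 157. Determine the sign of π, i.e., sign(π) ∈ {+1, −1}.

Start at x=141: 141 → 67 → 4 → 101 → 156 → 14 → 118 → … (one orbit).
Cycle lengths of π_143 on ℤ/157ℤ: [26, 26, 26, 26, 26, 26, 1]; 7 cycles in total.
Σ(ℓ_i−1) = 157−7 = 150; sign = (−1)^150 = +1.
(143|157)_J = +1 (Zolotarev's lemma cross-check).

+1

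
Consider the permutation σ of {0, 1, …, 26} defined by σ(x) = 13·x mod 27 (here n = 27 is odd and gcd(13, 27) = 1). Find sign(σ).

+1

Orbit of 22 under x↦13x: [22, 16, 19, 4, 25, 1, 13]… (length divides ord_27(13)).
Decompose π into cycles: lengths [9, 9, 3, 3, 1, 1, 1] (7 cycles, including the fixed point 0).
7 cycles on 27: each ℓ→(−1)^(ℓ−1), product (−1)^20 = +1.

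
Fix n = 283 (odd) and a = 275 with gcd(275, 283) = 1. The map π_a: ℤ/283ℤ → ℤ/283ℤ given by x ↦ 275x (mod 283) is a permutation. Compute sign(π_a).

Start at x=230: 230 → 141 → 4 → 251 → 256 → 216 → 253 → … (one orbit).
Cycle lengths of π_275 on ℤ/283ℤ: [47, 47, 47, 47, 47, 47, 1]; 7 cycles in total.
sign(π) = (−1)^{n − #cycles} = (−1)^{283−7} = (−1)^276 = +1.
Zolotarev: (275|283) = +1, matching the cycle-count sign.

+1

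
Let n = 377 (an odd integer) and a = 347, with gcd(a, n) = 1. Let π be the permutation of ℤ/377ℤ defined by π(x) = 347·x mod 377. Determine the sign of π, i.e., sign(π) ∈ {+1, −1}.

+1

Orbit of 204 under x↦347x: [204, 289, 1, 347, 146, 144]… (length divides ord_377(347)).
Cycle type of π: 6×56 + 3×4 + 2×14 + 1; total 75 cycles.
n − c = 377 − 75 = 302; sign = (−1)^302 = +1.
(347|377)_J = +1 (Zolotarev's lemma cross-check).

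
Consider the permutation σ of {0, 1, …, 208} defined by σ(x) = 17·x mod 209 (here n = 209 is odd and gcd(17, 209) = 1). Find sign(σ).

-1

Start at x=123: 123 → 1 → 17 → 80 → 106 → 130 → 120 → … (one orbit).
Decompose π into cycles: lengths [90, 90, 10, 9, 9, 1] (6 cycles, including the fixed point 0).
6 cycles on 209: each ℓ→(−1)^(ℓ−1), product (−1)^203 = -1.
Check: (17/209) = -1 by Zolotarev.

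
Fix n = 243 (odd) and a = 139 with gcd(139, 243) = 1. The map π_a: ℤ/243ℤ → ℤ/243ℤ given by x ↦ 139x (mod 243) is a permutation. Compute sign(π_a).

Trace 157: π^k(157) = [157, 196, 28, 4, 70, 10, 175] for k=0..6.
The orbit structure of x ↦ 139x mod 243: 11 orbits of sizes [81, 81, 27, 27, 9, 9, 3, 3, 1, 1, 1].
With 11 cycles on 243 points, sign = (−1)^{243−11} = +1.

+1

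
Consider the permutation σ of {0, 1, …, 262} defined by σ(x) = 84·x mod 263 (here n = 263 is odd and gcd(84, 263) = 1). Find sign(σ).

-1

Start at x=76: 76 → 72 → 262 → 179 → 45 → 98 → 79 → … (one orbit).
The orbit structure of x ↦ 84x mod 263: 2 orbits of sizes [262, 1].
2 cycles on 263: each ℓ→(−1)^(ℓ−1), product (−1)^261 = -1.
Via Zolotarev, sign(π_{84}) = (84|263) = -1.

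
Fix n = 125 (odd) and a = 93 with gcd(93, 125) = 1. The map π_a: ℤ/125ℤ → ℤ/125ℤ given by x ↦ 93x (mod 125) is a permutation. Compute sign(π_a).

-1

Orbit of 1 under x↦93x: [1, 93, 24, 107, 76, 68, 74]… (length divides ord_125(93)).
12 cycles of lengths [20, 20, 20, 20, 20, 4, 4, 4, 4, 4, 4, 1].
Σ(ℓ_i−1) = 125−12 = 113; sign = (−1)^113 = -1.
Check: (93/125) = -1 by Zolotarev.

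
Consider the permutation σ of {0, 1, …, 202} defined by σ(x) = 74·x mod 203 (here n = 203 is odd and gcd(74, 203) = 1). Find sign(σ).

Orbit of 197 under x↦74x: [197, 165, 30, 190, 53, 65, 141]… (length divides ord_203(74)).
Cycle type of π: 21×8 + 7×4 + 3×2 + 1; total 15 cycles.
203 − 15 = 188 transpositions; sign(π) = (−1)^188 = +1.
Via Zolotarev, sign(π_{74}) = (74|203) = +1.

+1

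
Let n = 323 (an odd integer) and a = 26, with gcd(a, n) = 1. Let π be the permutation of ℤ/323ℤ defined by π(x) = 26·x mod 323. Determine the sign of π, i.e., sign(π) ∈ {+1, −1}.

Orbit of 1 under x↦26x: [1, 26, 30, 134, 254, 144, 191]… (length divides ord_323(26)).
Cycle type of π: 24×12 + 8×2 + 3×6 + 1; total 21 cycles.
With 21 cycles on 323 points, sign = (−1)^{323−21} = +1.

+1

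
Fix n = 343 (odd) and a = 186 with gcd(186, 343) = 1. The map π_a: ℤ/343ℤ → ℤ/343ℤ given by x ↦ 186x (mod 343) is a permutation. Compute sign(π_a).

+1

Orbit of 302 under x↦186x: [302, 263, 212, 330, 326, 268, 113]… (length divides ord_343(186)).
Cycle type of π: 147×2 + 21×2 + 3×2 + 1; total 7 cycles.
sign(π) = (−1)^{n − #cycles} = (−1)^{343−7} = (−1)^336 = +1.
Check: (186/343) = +1 by Zolotarev.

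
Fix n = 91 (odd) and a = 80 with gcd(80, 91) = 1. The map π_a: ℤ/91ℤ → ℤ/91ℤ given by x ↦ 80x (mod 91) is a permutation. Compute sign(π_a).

Start at x=83: 83 → 88 → 33 → 1 → 80 → 30 → 34 → … (one orbit).
Cycle lengths of π_80 on ℤ/91ℤ: [12, 12, 12, 12, 12, 12, 12, 6, 1]; 9 cycles in total.
n − c = 91 − 9 = 82; sign = (−1)^82 = +1.
The Jacobi symbol (80|91) = +1 (Zolotarev) agrees.

+1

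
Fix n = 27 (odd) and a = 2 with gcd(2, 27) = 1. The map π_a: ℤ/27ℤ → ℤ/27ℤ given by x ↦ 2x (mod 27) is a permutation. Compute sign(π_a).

-1

Orbit of 20 under x↦2x: [20, 13, 26, 25, 23, 19, 11]… (length divides ord_27(2)).
π_2 has 4 disjoint cycles with lengths [18, 6, 2, 1] on {0,…,26}.
With 4 cycles on 27 points, sign = (−1)^{27−4} = -1.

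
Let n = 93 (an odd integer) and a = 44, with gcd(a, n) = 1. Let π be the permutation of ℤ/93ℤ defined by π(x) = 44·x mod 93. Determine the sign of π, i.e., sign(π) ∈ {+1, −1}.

Start at x=92: 92 → 49 → 17 → 4 → 83 → 25 → 77 → … (one orbit).
The orbit structure of x ↦ 44x mod 93: 5 orbits of sizes [30, 30, 30, 2, 1].
Σ(ℓ_i−1) = 93−5 = 88; sign = (−1)^88 = +1.

+1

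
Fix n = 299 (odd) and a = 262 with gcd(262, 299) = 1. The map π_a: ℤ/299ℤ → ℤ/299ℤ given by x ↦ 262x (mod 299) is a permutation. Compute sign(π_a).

-1

Orbit of 59 under x↦262x: [59, 209, 41, 277, 216, 81, 292]… (length divides ord_299(262)).
Cycle lengths of π_262 on ℤ/299ℤ: [132, 132, 12, 11, 11, 1]; 6 cycles in total.
n − c = 299 − 6 = 293; sign = (−1)^293 = -1.
Via Zolotarev, sign(π_{262}) = (262|299) = -1.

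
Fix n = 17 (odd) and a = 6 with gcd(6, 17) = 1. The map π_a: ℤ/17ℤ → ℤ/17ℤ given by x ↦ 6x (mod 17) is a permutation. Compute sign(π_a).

Start at x=6: 6 → 2 → 12 → 4 → 7 → 8 → 14 → … (one orbit).
2 cycles of lengths [16, 1].
n − c = 17 − 2 = 15; sign = (−1)^15 = -1.

-1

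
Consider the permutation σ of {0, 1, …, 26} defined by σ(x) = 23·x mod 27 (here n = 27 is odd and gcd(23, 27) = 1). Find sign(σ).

-1

Trace 2: π^k(2) = [2, 19, 5, 7, 26, 4, 11] for k=0..6.
Cycle lengths of π_23 on ℤ/27ℤ: [18, 6, 2, 1]; 4 cycles in total.
sign(π) = (−1)^{n − #cycles} = (−1)^{27−4} = (−1)^23 = -1.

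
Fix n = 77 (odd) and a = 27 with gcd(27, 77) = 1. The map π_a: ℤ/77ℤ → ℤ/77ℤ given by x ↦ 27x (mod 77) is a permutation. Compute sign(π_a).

Orbit of 48 under x↦27x: [48, 64, 34, 71, 69, 15, 20]… (length divides ord_77(27)).
Decompose π into cycles: lengths [10, 10, 10, 10, 10, 10, 5, 5, 2, 2, 2, 1] (12 cycles, including the fixed point 0).
Σ(ℓ_i−1) = 77−12 = 65; sign = (−1)^65 = -1.
Via Zolotarev, sign(π_{27}) = (27|77) = -1.

-1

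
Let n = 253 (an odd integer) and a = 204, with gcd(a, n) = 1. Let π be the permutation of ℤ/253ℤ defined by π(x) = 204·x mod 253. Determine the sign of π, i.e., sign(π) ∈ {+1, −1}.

+1

Orbit of 236 under x↦204x: [236, 74, 169, 68, 210, 83, 234]… (length divides ord_253(204)).
π_204 has 5 disjoint cycles with lengths [110, 110, 22, 10, 1] on {0,…,252}.
With 5 cycles on 253 points, sign = (−1)^{253−5} = +1.
Zolotarev: (204|253) = +1, matching the cycle-count sign.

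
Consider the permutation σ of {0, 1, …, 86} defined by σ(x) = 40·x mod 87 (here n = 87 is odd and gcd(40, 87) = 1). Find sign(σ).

Trace 49: π^k(49) = [49, 46, 13, 85, 7, 19, 64] for k=0..6.
6 cycles of lengths [28, 28, 28, 1, 1, 1].
sign(π) = (−1)^{n − #cycles} = (−1)^{87−6} = (−1)^81 = -1.

-1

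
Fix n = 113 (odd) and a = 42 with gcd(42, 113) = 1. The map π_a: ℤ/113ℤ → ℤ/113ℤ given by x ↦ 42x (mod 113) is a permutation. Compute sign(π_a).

Orbit of 95 under x↦42x: [95, 35, 1, 42, 69, 73, 15]… (length divides ord_113(42)).
π_42 has 8 disjoint cycles with lengths [16, 16, 16, 16, 16, 16, 16, 1] on {0,…,112}.
8 cycles on 113: each ℓ→(−1)^(ℓ−1), product (−1)^105 = -1.

-1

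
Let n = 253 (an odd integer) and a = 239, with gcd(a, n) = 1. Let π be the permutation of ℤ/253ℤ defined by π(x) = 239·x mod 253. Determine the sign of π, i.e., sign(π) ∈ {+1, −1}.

Trace 150: π^k(150) = [150, 177, 52, 31, 72, 4, 197] for k=0..6.
6 cycles of lengths [110, 110, 11, 11, 10, 1].
sign(π) = (−1)^{n − #cycles} = (−1)^{253−6} = (−1)^247 = -1.
Check: (239/253) = -1 by Zolotarev.

-1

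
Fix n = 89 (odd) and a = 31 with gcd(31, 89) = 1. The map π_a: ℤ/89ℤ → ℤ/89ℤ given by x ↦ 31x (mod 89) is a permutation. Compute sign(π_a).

Start at x=58: 58 → 18 → 24 → 32 → 13 → 47 → 33 → … (one orbit).
Cycle type of π: 88 + 1; total 2 cycles.
With 2 cycles on 89 points, sign = (−1)^{89−2} = -1.
The Jacobi symbol (31|89) = -1 (Zolotarev) agrees.

-1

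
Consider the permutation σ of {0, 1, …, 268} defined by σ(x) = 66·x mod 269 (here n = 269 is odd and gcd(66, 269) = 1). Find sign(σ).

+1

Trace 24: π^k(24) = [24, 239, 172, 54, 67, 118, 256] for k=0..6.
Cycle type of π: 67×4 + 1; total 5 cycles.
269 − 5 = 264 transpositions; sign(π) = (−1)^264 = +1.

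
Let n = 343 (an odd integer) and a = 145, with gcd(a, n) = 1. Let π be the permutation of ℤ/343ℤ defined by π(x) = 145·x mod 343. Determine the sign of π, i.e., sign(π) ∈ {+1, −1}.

Orbit of 144 under x↦145x: [144, 300, 282, 73, 295, 243, 249]… (length divides ord_343(145)).
π_145 has 4 disjoint cycles with lengths [294, 42, 6, 1] on {0,…,342}.
4 cycles on 343: each ℓ→(−1)^(ℓ−1), product (−1)^339 = -1.
Zolotarev: (145|343) = -1, matching the cycle-count sign.

-1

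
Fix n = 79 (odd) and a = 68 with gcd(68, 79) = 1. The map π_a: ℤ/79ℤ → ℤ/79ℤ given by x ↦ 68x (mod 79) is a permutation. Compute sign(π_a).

-1

Trace 62: π^k(62) = [62, 29, 76, 33, 32, 43, 1] for k=0..6.
Decompose π into cycles: lengths [78, 1] (2 cycles, including the fixed point 0).
2 cycles on 79: each ℓ→(−1)^(ℓ−1), product (−1)^77 = -1.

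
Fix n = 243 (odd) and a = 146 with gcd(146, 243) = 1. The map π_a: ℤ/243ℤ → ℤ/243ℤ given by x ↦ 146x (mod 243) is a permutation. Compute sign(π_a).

-1

Start at x=41: 41 → 154 → 128 → 220 → 44 → 106 → 167 → … (one orbit).
π_146 has 6 disjoint cycles with lengths [162, 54, 18, 6, 2, 1] on {0,…,242}.
n − c = 243 − 6 = 237; sign = (−1)^237 = -1.
(146|243)_J = -1 (Zolotarev's lemma cross-check).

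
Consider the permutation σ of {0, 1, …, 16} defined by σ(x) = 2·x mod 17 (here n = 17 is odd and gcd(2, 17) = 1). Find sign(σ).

Trace 15: π^k(15) = [15, 13, 9, 1, 2, 4, 8] for k=0..6.
Decompose π into cycles: lengths [8, 8, 1] (3 cycles, including the fixed point 0).
3 cycles on 17: each ℓ→(−1)^(ℓ−1), product (−1)^14 = +1.
The Jacobi symbol (2|17) = +1 (Zolotarev) agrees.

+1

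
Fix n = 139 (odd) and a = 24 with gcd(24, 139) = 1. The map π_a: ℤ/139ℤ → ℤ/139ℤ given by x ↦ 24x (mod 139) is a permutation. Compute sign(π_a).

Start at x=129: 129 → 38 → 78 → 65 → 31 → 49 → 64 → … (one orbit).
Cycle type of π: 69×2 + 1; total 3 cycles.
3 cycles on 139: each ℓ→(−1)^(ℓ−1), product (−1)^136 = +1.

+1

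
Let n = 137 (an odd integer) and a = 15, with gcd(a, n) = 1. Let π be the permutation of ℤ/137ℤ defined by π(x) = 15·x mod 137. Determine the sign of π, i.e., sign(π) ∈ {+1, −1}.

+1

Trace 74: π^k(74) = [74, 14, 73, 136, 122, 49, 50] for k=0..6.
Cycle type of π: 34×4 + 1; total 5 cycles.
n − c = 137 − 5 = 132; sign = (−1)^132 = +1.
The Jacobi symbol (15|137) = +1 (Zolotarev) agrees.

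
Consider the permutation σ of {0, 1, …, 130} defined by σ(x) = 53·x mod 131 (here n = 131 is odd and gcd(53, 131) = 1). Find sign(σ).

+1

Orbit of 1 under x↦53x: [1, 53, 58, 61, 89]… (length divides ord_131(53)).
Cycle type of π: 5×26 + 1; total 27 cycles.
27 cycles on 131: each ℓ→(−1)^(ℓ−1), product (−1)^104 = +1.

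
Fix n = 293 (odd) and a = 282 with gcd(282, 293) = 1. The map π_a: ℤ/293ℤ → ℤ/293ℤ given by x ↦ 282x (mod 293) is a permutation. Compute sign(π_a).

Trace 275: π^k(275) = [275, 198, 166, 225, 162, 269, 264] for k=0..6.
π_282 has 2 disjoint cycles with lengths [292, 1] on {0,…,292}.
n − c = 293 − 2 = 291; sign = (−1)^291 = -1.
(282|293)_J = -1 (Zolotarev's lemma cross-check).

-1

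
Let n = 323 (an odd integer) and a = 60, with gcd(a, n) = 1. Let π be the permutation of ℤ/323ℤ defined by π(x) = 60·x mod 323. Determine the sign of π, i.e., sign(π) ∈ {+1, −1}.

Start at x=8: 8 → 157 → 53 → 273 → 230 → 234 → 151 → … (one orbit).
π_60 has 8 disjoint cycles with lengths [72, 72, 72, 72, 18, 8, 8, 1] on {0,…,322}.
n − c = 323 − 8 = 315; sign = (−1)^315 = -1.
Check: (60/323) = -1 by Zolotarev.

-1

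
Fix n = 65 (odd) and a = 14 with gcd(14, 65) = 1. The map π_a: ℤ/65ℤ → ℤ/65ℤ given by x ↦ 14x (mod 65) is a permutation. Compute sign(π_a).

+1

Orbit of 1 under x↦14x: [1, 14]… (length divides ord_65(14)).
The orbit structure of x ↦ 14x mod 65: 39 orbits of sizes [2, 2, 2, 2, 2, 2, 2, 2, 2, 2, 2, 2, 2, 2, 2, 2, 2, 2, 2, 2, 2, 2, 2, 2, 2, 2, 1, 1, 1, 1, 1, 1, 1, 1, 1, 1, 1, 1, 1].
n − c = 65 − 39 = 26; sign = (−1)^26 = +1.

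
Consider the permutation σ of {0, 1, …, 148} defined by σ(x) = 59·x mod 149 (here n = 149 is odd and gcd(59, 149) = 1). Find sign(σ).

-1

Orbit of 99 under x↦59x: [99, 30, 131, 130, 71, 17, 109]… (length divides ord_149(59)).
Decompose π into cycles: lengths [148, 1] (2 cycles, including the fixed point 0).
Σ(ℓ_i−1) = 149−2 = 147; sign = (−1)^147 = -1.
Zolotarev: (59|149) = -1, matching the cycle-count sign.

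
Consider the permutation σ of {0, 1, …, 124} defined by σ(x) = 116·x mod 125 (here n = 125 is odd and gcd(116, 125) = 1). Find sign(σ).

+1

Orbit of 66 under x↦116x: [66, 31, 96, 11, 26, 16, 106]… (length divides ord_125(116)).
Decompose π into cycles: lengths [25, 25, 25, 25, 5, 5, 5, 5, 1, 1, 1, 1, 1] (13 cycles, including the fixed point 0).
n − c = 125 − 13 = 112; sign = (−1)^112 = +1.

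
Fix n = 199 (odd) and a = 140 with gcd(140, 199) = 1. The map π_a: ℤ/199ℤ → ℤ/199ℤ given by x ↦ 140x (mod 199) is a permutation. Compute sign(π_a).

Orbit of 188 under x↦140x: [188, 52, 116, 121, 25, 117, 62]… (length divides ord_199(140)).
Cycle lengths of π_140 on ℤ/199ℤ: [33, 33, 33, 33, 33, 33, 1]; 7 cycles in total.
Σ(ℓ_i−1) = 199−7 = 192; sign = (−1)^192 = +1.
Check: (140/199) = +1 by Zolotarev.

+1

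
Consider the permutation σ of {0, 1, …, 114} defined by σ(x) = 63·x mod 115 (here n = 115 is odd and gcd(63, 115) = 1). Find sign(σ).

+1

Trace 26: π^k(26) = [26, 28, 39, 42, 1, 63, 59] for k=0..6.
π_63 has 5 disjoint cycles with lengths [44, 44, 22, 4, 1] on {0,…,114}.
Σ(ℓ_i−1) = 115−5 = 110; sign = (−1)^110 = +1.
Check: (63/115) = +1 by Zolotarev.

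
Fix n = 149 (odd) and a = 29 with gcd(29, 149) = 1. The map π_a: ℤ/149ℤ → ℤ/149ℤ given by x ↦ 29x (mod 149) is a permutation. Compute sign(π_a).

Start at x=33: 33 → 63 → 39 → 88 → 19 → 104 → 36 → … (one orbit).
The orbit structure of x ↦ 29x mod 149: 5 orbits of sizes [37, 37, 37, 37, 1].
5 cycles on 149: each ℓ→(−1)^(ℓ−1), product (−1)^144 = +1.
Check: (29/149) = +1 by Zolotarev.

+1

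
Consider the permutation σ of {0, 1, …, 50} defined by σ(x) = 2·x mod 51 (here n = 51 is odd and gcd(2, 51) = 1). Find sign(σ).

-1

Trace 32: π^k(32) = [32, 13, 26, 1, 2, 4, 8] for k=0..6.
π_2 has 8 disjoint cycles with lengths [8, 8, 8, 8, 8, 8, 2, 1] on {0,…,50}.
51 − 8 = 43 transpositions; sign(π) = (−1)^43 = -1.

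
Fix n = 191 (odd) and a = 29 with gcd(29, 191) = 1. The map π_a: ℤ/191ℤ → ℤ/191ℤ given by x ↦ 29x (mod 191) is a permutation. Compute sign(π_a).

Trace 154: π^k(154) = [154, 73, 16, 82, 86, 11, 128] for k=0..6.
π_29 has 2 disjoint cycles with lengths [190, 1] on {0,…,190}.
sign(π) = (−1)^{n − #cycles} = (−1)^{191−2} = (−1)^189 = -1.
Check: (29/191) = -1 by Zolotarev.

-1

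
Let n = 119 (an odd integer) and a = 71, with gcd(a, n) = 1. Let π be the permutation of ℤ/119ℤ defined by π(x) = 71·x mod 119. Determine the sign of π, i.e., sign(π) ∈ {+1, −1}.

Start at x=57: 57 → 1 → 71 → 43 → 78 → 64 → 22 → … (one orbit).
Decompose π into cycles: lengths [16, 16, 16, 16, 16, 16, 16, 1, 1, 1, 1, 1, 1, 1] (14 cycles, including the fixed point 0).
14 cycles on 119: each ℓ→(−1)^(ℓ−1), product (−1)^105 = -1.

-1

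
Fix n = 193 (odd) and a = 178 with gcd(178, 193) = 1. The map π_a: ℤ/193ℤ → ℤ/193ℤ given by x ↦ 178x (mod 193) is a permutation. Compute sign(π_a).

-1

Start at x=78: 78 → 181 → 180 → 2 → 163 → 64 → 5 → … (one orbit).
Decompose π into cycles: lengths [192, 1] (2 cycles, including the fixed point 0).
Σ(ℓ_i−1) = 193−2 = 191; sign = (−1)^191 = -1.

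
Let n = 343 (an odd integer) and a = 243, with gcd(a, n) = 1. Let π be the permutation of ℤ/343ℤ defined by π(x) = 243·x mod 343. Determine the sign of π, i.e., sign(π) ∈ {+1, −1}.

-1

Orbit of 109 under x↦243x: [109, 76, 289, 255, 225, 138, 263]… (length divides ord_343(243)).
The orbit structure of x ↦ 243x mod 343: 4 orbits of sizes [294, 42, 6, 1].
4 cycles on 343: each ℓ→(−1)^(ℓ−1), product (−1)^339 = -1.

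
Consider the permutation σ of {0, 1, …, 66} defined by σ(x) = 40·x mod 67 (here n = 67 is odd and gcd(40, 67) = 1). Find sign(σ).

+1

Trace 22: π^k(22) = [22, 9, 25, 62, 1, 40, 59] for k=0..6.
7 cycles of lengths [11, 11, 11, 11, 11, 11, 1].
Σ(ℓ_i−1) = 67−7 = 60; sign = (−1)^60 = +1.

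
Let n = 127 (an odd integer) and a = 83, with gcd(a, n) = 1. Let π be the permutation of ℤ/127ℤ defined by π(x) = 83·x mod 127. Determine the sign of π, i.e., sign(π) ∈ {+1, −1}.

-1

Start at x=34: 34 → 28 → 38 → 106 → 35 → 111 → 69 → … (one orbit).
π_83 has 2 disjoint cycles with lengths [126, 1] on {0,…,126}.
n − c = 127 − 2 = 125; sign = (−1)^125 = -1.
(83|127)_J = -1 (Zolotarev's lemma cross-check).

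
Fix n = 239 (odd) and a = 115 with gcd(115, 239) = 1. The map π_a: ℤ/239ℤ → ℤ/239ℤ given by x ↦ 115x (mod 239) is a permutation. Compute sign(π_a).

-1

Start at x=192: 192 → 92 → 64 → 190 → 101 → 143 → 193 → … (one orbit).
Cycle type of π: 238 + 1; total 2 cycles.
n − c = 239 − 2 = 237; sign = (−1)^237 = -1.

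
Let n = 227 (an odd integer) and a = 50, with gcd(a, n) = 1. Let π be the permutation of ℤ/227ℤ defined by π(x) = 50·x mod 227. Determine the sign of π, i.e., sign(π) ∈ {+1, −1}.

Trace 131: π^k(131) = [131, 194, 166, 128, 44, 157, 132] for k=0..6.
2 cycles of lengths [226, 1].
2 cycles on 227: each ℓ→(−1)^(ℓ−1), product (−1)^225 = -1.

-1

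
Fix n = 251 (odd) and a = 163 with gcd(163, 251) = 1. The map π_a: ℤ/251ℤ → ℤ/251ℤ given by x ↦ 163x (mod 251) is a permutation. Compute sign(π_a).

-1

Start at x=166: 166 → 201 → 133 → 93 → 99 → 73 → 102 → … (one orbit).
The orbit structure of x ↦ 163x mod 251: 2 orbits of sizes [250, 1].
sign(π) = (−1)^{n − #cycles} = (−1)^{251−2} = (−1)^249 = -1.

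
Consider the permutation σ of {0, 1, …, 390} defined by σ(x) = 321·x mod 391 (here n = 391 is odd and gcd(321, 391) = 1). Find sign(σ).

Start at x=208: 208 → 298 → 254 → 206 → 47 → 229 → 1 → … (one orbit).
Cycle type of π: 8×46 + 2×11 + 1; total 58 cycles.
Σ(ℓ_i−1) = 391−58 = 333; sign = (−1)^333 = -1.

-1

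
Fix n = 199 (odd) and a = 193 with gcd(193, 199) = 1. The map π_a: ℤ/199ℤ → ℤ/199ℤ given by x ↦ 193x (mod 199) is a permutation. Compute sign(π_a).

Orbit of 130 under x↦193x: [130, 16, 103, 178, 126, 40, 158]… (length divides ord_199(193)).
Cycle lengths of π_193 on ℤ/199ℤ: [99, 99, 1]; 3 cycles in total.
3 cycles on 199: each ℓ→(−1)^(ℓ−1), product (−1)^196 = +1.

+1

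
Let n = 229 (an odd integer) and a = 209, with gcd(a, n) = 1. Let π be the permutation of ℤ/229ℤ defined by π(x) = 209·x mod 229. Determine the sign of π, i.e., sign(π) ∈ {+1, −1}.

+1

Trace 20: π^k(20) = [20, 58, 214, 71, 183, 4, 149] for k=0..6.
The orbit structure of x ↦ 209x mod 229: 3 orbits of sizes [114, 114, 1].
With 3 cycles on 229 points, sign = (−1)^{229−3} = +1.
(209|229)_J = +1 (Zolotarev's lemma cross-check).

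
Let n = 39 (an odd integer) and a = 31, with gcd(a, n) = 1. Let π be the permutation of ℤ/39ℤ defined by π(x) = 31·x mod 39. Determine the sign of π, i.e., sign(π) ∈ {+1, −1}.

-1

Orbit of 1 under x↦31x: [1, 31, 25, 34]… (length divides ord_39(31)).
Cycle lengths of π_31 on ℤ/39ℤ: [4, 4, 4, 4, 4, 4, 4, 4, 4, 1, 1, 1]; 12 cycles in total.
Σ(ℓ_i−1) = 39−12 = 27; sign = (−1)^27 = -1.
Via Zolotarev, sign(π_{31}) = (31|39) = -1.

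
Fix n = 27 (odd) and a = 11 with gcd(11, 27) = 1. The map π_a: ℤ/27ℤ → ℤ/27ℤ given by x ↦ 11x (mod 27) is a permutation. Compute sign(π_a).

-1

Orbit of 5 under x↦11x: [5, 1, 11, 13, 8, 7, 23]… (length divides ord_27(11)).
4 cycles of lengths [18, 6, 2, 1].
27 − 4 = 23 transpositions; sign(π) = (−1)^23 = -1.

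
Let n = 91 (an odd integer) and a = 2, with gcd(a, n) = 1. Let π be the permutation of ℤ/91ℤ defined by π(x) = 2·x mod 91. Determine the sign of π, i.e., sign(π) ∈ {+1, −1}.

-1

Trace 16: π^k(16) = [16, 32, 64, 37, 74, 57, 23] for k=0..6.
The orbit structure of x ↦ 2x mod 91: 10 orbits of sizes [12, 12, 12, 12, 12, 12, 12, 3, 3, 1].
91 − 10 = 81 transpositions; sign(π) = (−1)^81 = -1.
(2|91)_J = -1 (Zolotarev's lemma cross-check).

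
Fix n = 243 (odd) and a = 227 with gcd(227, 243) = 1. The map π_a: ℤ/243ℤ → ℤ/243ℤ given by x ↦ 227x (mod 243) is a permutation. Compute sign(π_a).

Orbit of 1 under x↦227x: [1, 227, 13, 35, 169, 212, 10]… (length divides ord_243(227)).
Cycle type of π: 162 + 54 + 18 + 6 + 2 + 1; total 6 cycles.
With 6 cycles on 243 points, sign = (−1)^{243−6} = -1.

-1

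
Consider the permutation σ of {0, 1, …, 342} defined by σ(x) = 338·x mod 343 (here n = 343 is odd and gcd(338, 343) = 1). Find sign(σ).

+1

Orbit of 22 under x↦338x: [22, 233, 207, 337, 30, 193, 64]… (length divides ord_343(338)).
Decompose π into cycles: lengths [147, 147, 21, 21, 3, 3, 1] (7 cycles, including the fixed point 0).
343 − 7 = 336 transpositions; sign(π) = (−1)^336 = +1.
Check: (338/343) = +1 by Zolotarev.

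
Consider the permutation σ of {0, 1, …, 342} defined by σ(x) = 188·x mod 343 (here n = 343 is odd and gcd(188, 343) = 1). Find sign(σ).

-1

Trace 1: π^k(1) = [1, 188, 15, 76, 225, 111, 288] for k=0..6.
Cycle type of π: 98×3 + 14×3 + 2×3 + 1; total 10 cycles.
With 10 cycles on 343 points, sign = (−1)^{343−10} = -1.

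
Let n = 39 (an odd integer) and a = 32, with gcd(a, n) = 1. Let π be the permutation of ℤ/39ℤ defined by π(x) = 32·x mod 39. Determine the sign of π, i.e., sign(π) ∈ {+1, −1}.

+1

Orbit of 8 under x↦32x: [8, 22, 2, 25, 20, 16, 5]… (length divides ord_39(32)).
5 cycles of lengths [12, 12, 12, 2, 1].
39 − 5 = 34 transpositions; sign(π) = (−1)^34 = +1.
(32|39)_J = +1 (Zolotarev's lemma cross-check).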